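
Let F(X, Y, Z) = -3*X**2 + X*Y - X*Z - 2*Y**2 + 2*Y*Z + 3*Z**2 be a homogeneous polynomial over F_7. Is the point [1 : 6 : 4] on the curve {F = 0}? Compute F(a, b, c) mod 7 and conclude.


F(1,6,4) ≡ 2 (mod 7); P is NOT on the curve.

Evaluate F(1, 6, 4) term-by-term (mod 7).
  -3*X**2 ↦ -3·1·1·1 = -3
  X*Y ↦ 1·1·6·1 = 6
  -X*Z ↦ -1·1·1·4 = -4
  -2*Y**2 ↦ -2·1·36·1 = -72
  2*Y*Z ↦ 2·1·6·4 = 48
  3*Z**2 ↦ 3·1·1·16 = 48
Sum: F(1, 6, 4) = (-3) + (6) + (-4) + (-72) + (48) + (48) = 23.
Reducing mod 7: 23 ≡ 2 (mod 7).
Since F(a, b, c) ≡ 2 ≠ 0 (mod 7), P does NOT lie on the curve.


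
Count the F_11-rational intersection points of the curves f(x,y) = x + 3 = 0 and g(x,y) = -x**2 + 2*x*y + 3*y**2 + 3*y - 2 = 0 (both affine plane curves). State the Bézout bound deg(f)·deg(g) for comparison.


Common zeros: {(8, 0), (8, 1)}; count = 2; Bézout bound = 2.

deg(f) = 1, deg(g) = 2, so Bézout bound = 2.
Scan x ∈ F_11. For each x, list the y ∈ F_11 with f(x, y) ≡ 0 and those with g(x, y) ≡ 0 (mod 11); the common zeros in that column are the intersection.
  x = 0: f ≡ 0 at y ∈ ∅; g ≡ 0 at y ∈ {5}; common: ∅.
  x = 1: f ≡ 0 at y ∈ ∅; g ≡ 0 at y ∈ ∅; common: ∅.
  x = 2: f ≡ 0 at y ∈ ∅; g ≡ 0 at y ∈ {8}; common: ∅.
  x = 3: f ≡ 0 at y ∈ ∅; g ≡ 0 at y ∈ {0, 8}; common: ∅.
  x = 4: f ≡ 0 at y ∈ ∅; g ≡ 0 at y ∈ ∅; common: ∅.
  x = 5: f ≡ 0 at y ∈ ∅; g ≡ 0 at y ∈ {1, 2}; common: ∅.
  x = 6: f ≡ 0 at y ∈ ∅; g ≡ 0 at y ∈ ∅; common: ∅.
  x = 7: f ≡ 0 at y ∈ ∅; g ≡ 0 at y ∈ ∅; common: ∅.
  x = 8: f ≡ 0 at y ∈ {0, 1, 2, 3, 4, 5, 6, 7, 8, 9, 10}; g ≡ 0 at y ∈ {0, 1}; common: {0, 1}.
  x = 9: f ≡ 0 at y ∈ ∅; g ≡ 0 at y ∈ ∅; common: ∅.
  x = 10: f ≡ 0 at y ∈ ∅; g ≡ 0 at y ∈ {2, 5}; common: ∅.
Collecting: common zeros = {(8, 0), (8, 1)}, so the count is 2.
Comparison with the Bézout bound: 2 ≤ 2 = deg(f)·deg(g), as expected for curves with no common component (the bound is attained).


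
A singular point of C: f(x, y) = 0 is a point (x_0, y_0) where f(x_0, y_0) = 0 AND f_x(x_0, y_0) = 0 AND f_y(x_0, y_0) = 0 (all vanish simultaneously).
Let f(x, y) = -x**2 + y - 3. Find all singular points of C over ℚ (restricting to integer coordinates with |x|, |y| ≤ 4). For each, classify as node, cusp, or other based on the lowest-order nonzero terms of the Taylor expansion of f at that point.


No singular points in the scanned grid; C is smooth there.

Compute partial derivatives:
  f_x = -2*x.
  f_y = 1.
f_y = 1 is a nonzero constant, so f_y never vanishes: no point (x, y) can satisfy f = f_x = f_y = 0. In particular no (x, y) ∈ {−4, ..., 4}² is singular; the curve is smooth.


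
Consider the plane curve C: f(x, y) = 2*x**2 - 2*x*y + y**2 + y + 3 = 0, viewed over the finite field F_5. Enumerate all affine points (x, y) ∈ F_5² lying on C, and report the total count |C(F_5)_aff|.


Affine F_5-points: {(0, 1), (0, 3), (1, 0), (1, 1), (2, 4), (3, 2), (3, 3), (4, 0), (4, 2)}; count = 9.

For each of the 25 pairs (x, y) ∈ F_5², evaluate f(x, y) mod 5. Record the zeros.
  x = 0: [0↦3, 1↦0, 2↦4, 3↦0, 4↦3]  zeros at y ∈ {1, 3}
  x = 1: [0↦0, 1↦0, 2↦2, 3↦1, 4↦2]  zeros at y ∈ {0, 1}
  x = 2: [0↦1, 1↦4, 2↦4, 3↦1, 4↦0]  zeros at y ∈ {4}
  x = 3: [0↦1, 1↦2, 2↦0, 3↦0, 4↦2]  zeros at y ∈ {2, 3}
  x = 4: [0↦0, 1↦4, 2↦0, 3↦3, 4↦3]  zeros at y ∈ {0, 2}
Collecting zeros: affine points = {(0, 1), (0, 3), (1, 0), (1, 1), (2, 4), (3, 2), (3, 3), (4, 0), (4, 2)}.
Total count |C(F_5)_aff| = 9.


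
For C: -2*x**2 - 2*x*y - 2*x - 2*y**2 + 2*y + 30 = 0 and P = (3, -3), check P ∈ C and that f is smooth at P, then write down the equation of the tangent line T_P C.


Tangent line at P: -8*x + 8*y + 48 = 0.

Step 1: f(3, -3) = 0, so P lies on C.
Step 2: partial derivatives
  f_x(x, y) = -4*x - 2*y - 2, f_y(x, y) = -2*x - 4*y + 2.
  f_x(P) = -8, f_y(P) = 8 (gradient nonzero, so P is smooth).
Step 3: tangent line at P: -8·(x − 3) + 8·(y − -3) = 0.
Expanding: -8*x + 8*y + 48 = 0.


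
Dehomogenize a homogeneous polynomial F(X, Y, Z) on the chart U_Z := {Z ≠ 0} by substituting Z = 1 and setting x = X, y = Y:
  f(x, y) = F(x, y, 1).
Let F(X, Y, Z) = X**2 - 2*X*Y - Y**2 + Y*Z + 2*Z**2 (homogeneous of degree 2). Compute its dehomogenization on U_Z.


f(x, y) = x**2 - 2*x*y - y**2 + y + 2

On U_Z we set Z = 1. Each monomial c·X^i·Y^j·Z^k in F becomes c·x^i·y^j·1^k = c·x^i·y^j.
Substituting Z = 1: F(X, Y, 1) = x**2 - 2*x*y - y**2 + y + 2.
Note: deg(f) ≤ deg(F) = 2; strict inequality happens when F is divisible by Z (lost terms).


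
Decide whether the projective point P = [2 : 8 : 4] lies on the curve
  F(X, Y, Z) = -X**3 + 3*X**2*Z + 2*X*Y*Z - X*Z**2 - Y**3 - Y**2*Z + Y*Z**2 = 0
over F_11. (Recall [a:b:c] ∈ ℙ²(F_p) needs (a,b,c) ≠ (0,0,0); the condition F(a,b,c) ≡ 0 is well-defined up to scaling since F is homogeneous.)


F(2,8,4) ≡ 2 (mod 11); P is NOT on the curve.

Evaluate F(2, 8, 4) term-by-term (mod 11).
  -X**3 ↦ -1·8·1·1 = -8
  3*X**2*Z ↦ 3·4·1·4 = 48
  2*X*Y*Z ↦ 2·2·8·4 = 128
  -X*Z**2 ↦ -1·2·1·16 = -32
  -Y**3 ↦ -1·1·512·1 = -512
  -Y**2*Z ↦ -1·1·64·4 = -256
  Y*Z**2 ↦ 1·1·8·16 = 128
Sum: F(2, 8, 4) = (-8) + (48) + (128) + (-32) + (-512) + (-256) + (128) = -504.
Reducing mod 11: -504 ≡ 2 (mod 11).
Since F(a, b, c) ≡ 2 ≠ 0 (mod 11), P does NOT lie on the curve.


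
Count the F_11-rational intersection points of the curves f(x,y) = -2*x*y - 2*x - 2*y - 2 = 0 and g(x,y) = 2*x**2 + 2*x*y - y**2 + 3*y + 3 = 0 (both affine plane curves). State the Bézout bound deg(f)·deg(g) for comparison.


Common zeros: {(3, 10), (9, 10)}; count = 2; Bézout bound = 4.

deg(f) = 2, deg(g) = 2, so Bézout bound = 4.
Scan x ∈ F_11. For each x, list the y ∈ F_11 with f(x, y) ≡ 0 and those with g(x, y) ≡ 0 (mod 11); the common zeros in that column are the intersection.
  x = 0: f ≡ 0 at y ∈ {10}; g ≡ 0 at y ∈ ∅; common: ∅.
  x = 1: f ≡ 0 at y ∈ {10}; g ≡ 0 at y ∈ {2, 3}; common: ∅.
  x = 2: f ≡ 0 at y ∈ {10}; g ≡ 0 at y ∈ {0, 7}; common: ∅.
  x = 3: f ≡ 0 at y ∈ {10}; g ≡ 0 at y ∈ {10}; common: {10}.
  x = 4: f ≡ 0 at y ∈ {10}; g ≡ 0 at y ∈ ∅; common: ∅.
  x = 5: f ≡ 0 at y ∈ {10}; g ≡ 0 at y ∈ ∅; common: ∅.
  x = 6: f ≡ 0 at y ∈ {10}; g ≡ 0 at y ∈ ∅; common: ∅.
  x = 7: f ≡ 0 at y ∈ {10}; g ≡ 0 at y ∈ {3}; common: ∅.
  x = 8: f ≡ 0 at y ∈ {10}; g ≡ 0 at y ∈ {2, 6}; common: ∅.
  x = 9: f ≡ 0 at y ∈ {10}; g ≡ 0 at y ∈ {0, 10}; common: {10}.
  x = 10: f ≡ 0 at y ∈ {0, 1, 2, 3, 4, 5, 6, 7, 8, 9, 10}; g ≡ 0 at y ∈ ∅; common: ∅.
Collecting: common zeros = {(3, 10), (9, 10)}, so the count is 2.
Comparison with the Bézout bound: 2 ≤ 4 = deg(f)·deg(g), as expected for curves with no common component (the affine F_11-count falls short of the bound because intersections may lie at infinity, over extension fields, or carry multiplicity).


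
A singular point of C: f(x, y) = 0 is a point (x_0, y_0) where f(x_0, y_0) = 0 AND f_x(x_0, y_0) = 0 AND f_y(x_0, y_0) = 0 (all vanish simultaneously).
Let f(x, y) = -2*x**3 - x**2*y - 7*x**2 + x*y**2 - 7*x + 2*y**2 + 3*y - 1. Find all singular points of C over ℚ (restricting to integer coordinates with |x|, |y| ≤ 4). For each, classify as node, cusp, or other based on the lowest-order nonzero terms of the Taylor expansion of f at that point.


Singular points: {(-1, -1)}; classification: cusp.

Compute partial derivatives:
  f_x = -6*x**2 - 2*x*y - 14*x + y**2 - 7.
  f_y = -x**2 + 2*x*y + 4*y + 3.
Scan x_0 ∈ {−4, ..., 4}. For each x_0, f_y(x_0, y) is a polynomial in y; find its integer roots y ∈ {−4, ..., 4}, then test f_x and f at those candidates.
  x = -4: f_y(-4, y) = -4*y - 13; no integer root y with |y| ≤ 4.
  x = -3: f_y(-3, y) = -2*y - 6; vanishes at y ∈ {-3}. (-3, -3): f_x = -28 ≠ 0.
  x = -2: f_y(-2, y) = -1; no integer root y with |y| ≤ 4.
  x = -1: f_y(-1, y) = 2*y + 2; vanishes at y ∈ {-1}. (-1, -1): f_x = 0, f = 0 — SINGULAR.
  x = 0: f_y(0, y) = 4*y + 3; no integer root y with |y| ≤ 4.
  x = 1: f_y(1, y) = 6*y + 2; no integer root y with |y| ≤ 4.
  x = 2: f_y(2, y) = 8*y - 1; no integer root y with |y| ≤ 4.
  x = 3: f_y(3, y) = 10*y - 6; no integer root y with |y| ≤ 4.
  x = 4: f_y(4, y) = 12*y - 13; no integer root y with |y| ≤ 4.
Only singular point on the grid: (-1, -1).
Classify: substitute x = -1 + u, y = -1 + v and expand: f = -2*u**3 - u**2*v + u*v**2 + v**2.
No constant or linear terms (consistent with a singular point). Quadratic part: v**2. Cubic part: -2*u**3 - u**2*v + u*v**2.
The quadratic part v**2 is a perfect square, so there is a single (double) tangent line v = 0, i.e. y = -1. Restricting the cubic part to that line (v = 0) leaves -2*u**3 ≠ 0, so f is not divisible by v and the branch is v² ≈ 2*u**3 to lowest order — this is a cusp.
Classification: cusp.


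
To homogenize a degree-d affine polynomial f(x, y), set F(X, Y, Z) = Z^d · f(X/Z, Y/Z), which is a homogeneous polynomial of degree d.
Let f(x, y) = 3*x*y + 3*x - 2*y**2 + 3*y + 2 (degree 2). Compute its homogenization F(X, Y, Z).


F(X, Y, Z) = 3*X*Y + 3*X*Z - 2*Y**2 + 3*Y*Z + 2*Z**2

deg(f) = 2.
Substitute x = X/Z, y = Y/Z into f, then multiply by Z^2.
  monomial 3·x^1·y^1 ↦ 3·X^1·Y^1·Z^0.
  monomial 3·x^1·y^0 ↦ 3·X^1·Y^0·Z^1.
  monomial -2·x^0·y^2 ↦ -2·X^0·Y^2·Z^0.
  monomial 3·x^0·y^1 ↦ 3·X^0·Y^1·Z^1.
  monomial 2·x^0·y^0 ↦ 2·X^0·Y^0·Z^2.
Collecting: F(X, Y, Z) = 3*X*Y + 3*X*Z - 2*Y**2 + 3*Y*Z + 2*Z**2.


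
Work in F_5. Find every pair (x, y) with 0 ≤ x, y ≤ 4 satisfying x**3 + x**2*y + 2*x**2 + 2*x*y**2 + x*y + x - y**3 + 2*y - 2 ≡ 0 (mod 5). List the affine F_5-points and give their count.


Affine F_5-points: {(1, 2), (1, 3), (2, 2), (3, 1), (3, 2), (3, 3), (4, 4)}; count = 7.

For each of the 25 pairs (x, y) ∈ F_5², evaluate f(x, y) mod 5. Record the zeros.
  x = 0: [0↦3, 1↦4, 2↦4, 3↦2, 4↦2]  zeros at y ∈ ∅
  x = 1: [0↦2, 1↦2, 2↦0, 3↦0, 4↦1]  zeros at y ∈ {2, 3}
  x = 2: [0↦1, 1↦2, 2↦0, 3↦4, 4↦3]  zeros at y ∈ {2}
  x = 3: [0↦1, 1↦0, 2↦0, 3↦0, 4↦4]  zeros at y ∈ {1, 2, 3}
  x = 4: [0↦3, 1↦2, 2↦1, 3↦4, 4↦0]  zeros at y ∈ {4}
Collecting zeros: affine points = {(1, 2), (1, 3), (2, 2), (3, 1), (3, 2), (3, 3), (4, 4)}.
Total count |C(F_5)_aff| = 7.


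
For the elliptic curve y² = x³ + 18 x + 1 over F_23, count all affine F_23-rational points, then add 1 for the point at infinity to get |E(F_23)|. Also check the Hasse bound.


Affine points = {(0, 1), (0, 22), (3, 6), (3, 17), (5, 3), (5, 20), (6, 7), (6, 16), (8, 6), (8, 17), (9, 8), (9, 15), (10, 10), (10, 13), (11, 9), (11, 14), (12, 6), (12, 17), (15, 9), (15, 14), (18, 4), (18, 19), (19, 7), (19, 16), (20, 9), (20, 14), (21, 7), (21, 16)}; affine count = 28; |E(F_23)| = 29.

Discriminant check: Δ ∝ 4a³ + 27b² = 4·18³ + 27·1² = 4·5832 + 27·1 ≡ 10 (mod 23). Nonzero ⇒ E is nonsingular.
For each x ∈ F_23, compute rhs = x³ + 18·x + 1 mod 23, then count y ∈ F_23 with y² ≡ rhs.
  x = 0: rhs = 1, matching y values: 1, 22 (2 points).
  x = 1: rhs = 20, matching y values: none (0 points).
  x = 2: rhs = 22, matching y values: none (0 points).
  x = 3: rhs = 13, matching y values: 6, 17 (2 points).
  x = 4: rhs = 22, matching y values: none (0 points).
  x = 5: rhs = 9, matching y values: 3, 20 (2 points).
  x = 6: rhs = 3, matching y values: 7, 16 (2 points).
  x = 7: rhs = 10, matching y values: none (0 points).
  x = 8: rhs = 13, matching y values: 6, 17 (2 points).
  x = 9: rhs = 18, matching y values: 8, 15 (2 points).
  x = 10: rhs = 8, matching y values: 10, 13 (2 points).
  x = 11: rhs = 12, matching y values: 9, 14 (2 points).
  x = 12: rhs = 13, matching y values: 6, 17 (2 points).
  x = 13: rhs = 17, matching y values: none (0 points).
  x = 14: rhs = 7, matching y values: none (0 points).
  x = 15: rhs = 12, matching y values: 9, 14 (2 points).
  x = 16: rhs = 15, matching y values: none (0 points).
  x = 17: rhs = 22, matching y values: none (0 points).
  x = 18: rhs = 16, matching y values: 4, 19 (2 points).
  x = 19: rhs = 3, matching y values: 7, 16 (2 points).
  x = 20: rhs = 12, matching y values: 9, 14 (2 points).
  x = 21: rhs = 3, matching y values: 7, 16 (2 points).
  x = 22: rhs = 5, matching y values: none (0 points).
Total affine count: 28.
Full point count |E(F_23)| = 28 + 1 = 29.
Hasse bound: |29 − (23+1)| = |5| = 5 ≤ 2√23 ≈ 9.5917 ✓.


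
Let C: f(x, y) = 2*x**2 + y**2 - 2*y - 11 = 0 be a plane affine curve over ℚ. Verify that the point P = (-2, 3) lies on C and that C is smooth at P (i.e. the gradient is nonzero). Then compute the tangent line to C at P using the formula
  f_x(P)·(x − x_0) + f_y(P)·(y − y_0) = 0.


Tangent line at P: -8*x + 4*y - 28 = 0.

Step 1: f(-2, 3) = 0, so P lies on C.
Step 2: partial derivatives
  f_x(x, y) = 4*x, f_y(x, y) = 2*y - 2.
  f_x(P) = -8, f_y(P) = 4 (gradient nonzero, so P is smooth).
Step 3: tangent line at P: -8·(x − -2) + 4·(y − 3) = 0.
Expanding: -8*x + 4*y - 28 = 0.


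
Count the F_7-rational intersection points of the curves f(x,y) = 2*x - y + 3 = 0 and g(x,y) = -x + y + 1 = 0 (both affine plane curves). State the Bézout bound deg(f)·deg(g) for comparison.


Common zeros: {(3, 2)}; count = 1; Bézout bound = 1.

deg(f) = 1, deg(g) = 1, so Bézout bound = 1.
Scan x ∈ F_7. For each x, list the y ∈ F_7 with f(x, y) ≡ 0 and those with g(x, y) ≡ 0 (mod 7); the common zeros in that column are the intersection.
  x = 0: f ≡ 0 at y ∈ {3}; g ≡ 0 at y ∈ {6}; common: ∅.
  x = 1: f ≡ 0 at y ∈ {5}; g ≡ 0 at y ∈ {0}; common: ∅.
  x = 2: f ≡ 0 at y ∈ {0}; g ≡ 0 at y ∈ {1}; common: ∅.
  x = 3: f ≡ 0 at y ∈ {2}; g ≡ 0 at y ∈ {2}; common: {2}.
  x = 4: f ≡ 0 at y ∈ {4}; g ≡ 0 at y ∈ {3}; common: ∅.
  x = 5: f ≡ 0 at y ∈ {6}; g ≡ 0 at y ∈ {4}; common: ∅.
  x = 6: f ≡ 0 at y ∈ {1}; g ≡ 0 at y ∈ {5}; common: ∅.
Collecting: common zeros = {(3, 2)}, so the count is 1.
Comparison with the Bézout bound: 1 ≤ 1 = deg(f)·deg(g), as expected for curves with no common component (the bound is attained).


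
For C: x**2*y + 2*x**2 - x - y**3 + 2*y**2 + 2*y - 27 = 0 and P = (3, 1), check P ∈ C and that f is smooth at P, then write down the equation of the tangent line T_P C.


Tangent line at P: 17*x + 12*y - 63 = 0.

Step 1: f(3, 1) = 0, so P lies on C.
Step 2: partial derivatives
  f_x(x, y) = 2*x*y + 4*x - 1, f_y(x, y) = x**2 - 3*y**2 + 4*y + 2.
  f_x(P) = 17, f_y(P) = 12 (gradient nonzero, so P is smooth).
Step 3: tangent line at P: 17·(x − 3) + 12·(y − 1) = 0.
Expanding: 17*x + 12*y - 63 = 0.


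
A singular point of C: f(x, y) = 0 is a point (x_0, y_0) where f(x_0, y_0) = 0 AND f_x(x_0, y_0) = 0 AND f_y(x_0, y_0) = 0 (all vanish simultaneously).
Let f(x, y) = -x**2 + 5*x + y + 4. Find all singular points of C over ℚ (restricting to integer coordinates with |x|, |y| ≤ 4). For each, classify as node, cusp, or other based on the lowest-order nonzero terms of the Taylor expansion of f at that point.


No singular points in the scanned grid; C is smooth there.

Compute partial derivatives:
  f_x = 5 - 2*x.
  f_y = 1.
f_y = 1 is a nonzero constant, so f_y never vanishes: no point (x, y) can satisfy f = f_x = f_y = 0. In particular no (x, y) ∈ {−4, ..., 4}² is singular; the curve is smooth.


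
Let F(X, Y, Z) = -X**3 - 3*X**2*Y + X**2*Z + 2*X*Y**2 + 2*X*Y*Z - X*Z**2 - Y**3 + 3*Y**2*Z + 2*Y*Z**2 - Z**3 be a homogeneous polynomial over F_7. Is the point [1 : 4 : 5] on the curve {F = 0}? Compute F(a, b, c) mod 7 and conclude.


F(1,4,5) ≡ 3 (mod 7); P is NOT on the curve.

Evaluate F(1, 4, 5) term-by-term (mod 7).
  -X**3 ↦ -1·1·1·1 = -1
  -3*X**2*Y ↦ -3·1·4·1 = -12
  X**2*Z ↦ 1·1·1·5 = 5
  2*X*Y**2 ↦ 2·1·16·1 = 32
  2*X*Y*Z ↦ 2·1·4·5 = 40
  -X*Z**2 ↦ -1·1·1·25 = -25
  -Y**3 ↦ -1·1·64·1 = -64
  3*Y**2*Z ↦ 3·1·16·5 = 240
  2*Y*Z**2 ↦ 2·1·4·25 = 200
  -Z**3 ↦ -1·1·1·125 = -125
Sum: F(1, 4, 5) = (-1) + (-12) + (5) + (32) + (40) + (-25) + (-64) + (240) + (200) + (-125) = 290.
Reducing mod 7: 290 ≡ 3 (mod 7).
Since F(a, b, c) ≡ 3 ≠ 0 (mod 7), P does NOT lie on the curve.


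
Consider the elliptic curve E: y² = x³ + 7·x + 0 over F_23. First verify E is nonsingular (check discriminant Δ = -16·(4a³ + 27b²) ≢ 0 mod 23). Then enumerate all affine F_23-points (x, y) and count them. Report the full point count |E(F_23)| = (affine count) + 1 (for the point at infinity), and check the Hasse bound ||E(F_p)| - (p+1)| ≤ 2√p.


Affine points = {(0, 0), (1, 10), (1, 13), (3, 5), (3, 18), (4, 0), (7, 1), (7, 22), (8, 4), (8, 19), (10, 9), (10, 14), (12, 8), (12, 15), (14, 6), (14, 17), (17, 8), (17, 15), (18, 1), (18, 22), (19, 0), (21, 1), (21, 22)}; affine count = 23; |E(F_23)| = 24.

Discriminant check: Δ ∝ 4a³ + 27b² = 4·7³ + 27·0² = 4·343 + 27·0 ≡ 15 (mod 23). Nonzero ⇒ E is nonsingular.
For each x ∈ F_23, compute rhs = x³ + 7·x + 0 mod 23, then count y ∈ F_23 with y² ≡ rhs.
  x = 0: rhs = 0, matching y values: 0 (1 points).
  x = 1: rhs = 8, matching y values: 10, 13 (2 points).
  x = 2: rhs = 22, matching y values: none (0 points).
  x = 3: rhs = 2, matching y values: 5, 18 (2 points).
  x = 4: rhs = 0, matching y values: 0 (1 points).
  x = 5: rhs = 22, matching y values: none (0 points).
  x = 6: rhs = 5, matching y values: none (0 points).
  x = 7: rhs = 1, matching y values: 1, 22 (2 points).
  x = 8: rhs = 16, matching y values: 4, 19 (2 points).
  x = 9: rhs = 10, matching y values: none (0 points).
  x = 10: rhs = 12, matching y values: 9, 14 (2 points).
  x = 11: rhs = 5, matching y values: none (0 points).
  x = 12: rhs = 18, matching y values: 8, 15 (2 points).
  x = 13: rhs = 11, matching y values: none (0 points).
  x = 14: rhs = 13, matching y values: 6, 17 (2 points).
  x = 15: rhs = 7, matching y values: none (0 points).
  x = 16: rhs = 22, matching y values: none (0 points).
  x = 17: rhs = 18, matching y values: 8, 15 (2 points).
  x = 18: rhs = 1, matching y values: 1, 22 (2 points).
  x = 19: rhs = 0, matching y values: 0 (1 points).
  x = 20: rhs = 21, matching y values: none (0 points).
  x = 21: rhs = 1, matching y values: 1, 22 (2 points).
  x = 22: rhs = 15, matching y values: none (0 points).
Total affine count: 23.
Full point count |E(F_23)| = 23 + 1 = 24.
Hasse bound: |24 − (23+1)| = |0| = 0 ≤ 2√23 ≈ 9.5917 ✓.


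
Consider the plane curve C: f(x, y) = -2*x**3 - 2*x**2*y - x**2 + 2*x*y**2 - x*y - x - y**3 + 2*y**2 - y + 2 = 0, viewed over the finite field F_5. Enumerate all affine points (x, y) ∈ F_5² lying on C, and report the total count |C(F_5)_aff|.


Affine F_5-points: {(0, 2), (0, 3), (1, 3), (2, 0), (3, 3)}; count = 5.

For each of the 25 pairs (x, y) ∈ F_5², evaluate f(x, y) mod 5. Record the zeros.
  x = 0: [0↦2, 1↦2, 2↦0, 3↦0, 4↦1]  zeros at y ∈ {2, 3}
  x = 1: [0↦3, 1↦2, 2↦3, 3↦0, 4↦2]  zeros at y ∈ {3}
  x = 2: [0↦0, 1↦4, 2↦4, 3↦4, 4↦3]  zeros at y ∈ {0}
  x = 3: [0↦1, 1↦1, 2↦1, 3↦0, 4↦2]  zeros at y ∈ {3}
  x = 4: [0↦4, 1↦1, 2↦2, 3↦1, 4↦2]  zeros at y ∈ ∅
Collecting zeros: affine points = {(0, 2), (0, 3), (1, 3), (2, 0), (3, 3)}.
Total count |C(F_5)_aff| = 5.


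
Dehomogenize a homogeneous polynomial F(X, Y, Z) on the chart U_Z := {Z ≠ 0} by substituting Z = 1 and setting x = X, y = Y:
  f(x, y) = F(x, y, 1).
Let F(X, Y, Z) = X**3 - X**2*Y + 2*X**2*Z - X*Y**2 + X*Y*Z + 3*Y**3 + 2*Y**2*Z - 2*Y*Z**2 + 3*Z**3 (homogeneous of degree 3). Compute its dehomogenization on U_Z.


f(x, y) = x**3 - x**2*y + 2*x**2 - x*y**2 + x*y + 3*y**3 + 2*y**2 - 2*y + 3

On U_Z we set Z = 1. Each monomial c·X^i·Y^j·Z^k in F becomes c·x^i·y^j·1^k = c·x^i·y^j.
Substituting Z = 1: F(X, Y, 1) = x**3 - x**2*y + 2*x**2 - x*y**2 + x*y + 3*y**3 + 2*y**2 - 2*y + 3.
Note: deg(f) ≤ deg(F) = 3; strict inequality happens when F is divisible by Z (lost terms).


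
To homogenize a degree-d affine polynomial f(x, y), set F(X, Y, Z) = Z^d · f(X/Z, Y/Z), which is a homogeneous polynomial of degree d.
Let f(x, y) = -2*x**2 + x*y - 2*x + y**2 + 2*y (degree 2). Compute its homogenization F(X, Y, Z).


F(X, Y, Z) = -2*X**2 + X*Y - 2*X*Z + Y**2 + 2*Y*Z

deg(f) = 2.
Substitute x = X/Z, y = Y/Z into f, then multiply by Z^2.
  monomial -2·x^2·y^0 ↦ -2·X^2·Y^0·Z^0.
  monomial 1·x^1·y^1 ↦ 1·X^1·Y^1·Z^0.
  monomial -2·x^1·y^0 ↦ -2·X^1·Y^0·Z^1.
  monomial 1·x^0·y^2 ↦ 1·X^0·Y^2·Z^0.
  monomial 2·x^0·y^1 ↦ 2·X^0·Y^1·Z^1.
Collecting: F(X, Y, Z) = -2*X**2 + X*Y - 2*X*Z + Y**2 + 2*Y*Z.


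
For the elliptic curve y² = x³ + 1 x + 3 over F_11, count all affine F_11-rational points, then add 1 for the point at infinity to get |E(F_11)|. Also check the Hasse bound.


Affine points = {(0, 5), (0, 6), (1, 4), (1, 7), (3, 0), (4, 4), (4, 7), (5, 1), (5, 10), (6, 4), (6, 7), (7, 1), (7, 10), (9, 2), (9, 9), (10, 1), (10, 10)}; affine count = 17; |E(F_11)| = 18.

Discriminant check: Δ ∝ 4a³ + 27b² = 4·1³ + 27·3² = 4·1 + 27·9 ≡ 5 (mod 11). Nonzero ⇒ E is nonsingular.
For each x ∈ F_11, compute rhs = x³ + 1·x + 3 mod 11, then count y ∈ F_11 with y² ≡ rhs.
  x = 0: rhs = 3, matching y values: 5, 6 (2 points).
  x = 1: rhs = 5, matching y values: 4, 7 (2 points).
  x = 2: rhs = 2, matching y values: none (0 points).
  x = 3: rhs = 0, matching y values: 0 (1 points).
  x = 4: rhs = 5, matching y values: 4, 7 (2 points).
  x = 5: rhs = 1, matching y values: 1, 10 (2 points).
  x = 6: rhs = 5, matching y values: 4, 7 (2 points).
  x = 7: rhs = 1, matching y values: 1, 10 (2 points).
  x = 8: rhs = 6, matching y values: none (0 points).
  x = 9: rhs = 4, matching y values: 2, 9 (2 points).
  x = 10: rhs = 1, matching y values: 1, 10 (2 points).
Total affine count: 17.
Full point count |E(F_11)| = 17 + 1 = 18.
Hasse bound: |18 − (11+1)| = |6| = 6 ≤ 2√11 ≈ 6.6332 ✓.


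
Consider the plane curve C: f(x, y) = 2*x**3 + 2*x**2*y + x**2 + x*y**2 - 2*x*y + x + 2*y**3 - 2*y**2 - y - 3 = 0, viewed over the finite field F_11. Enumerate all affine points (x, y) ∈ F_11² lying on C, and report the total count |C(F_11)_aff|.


Affine F_11-points: {(1, 2), (2, 7), (2, 8), (3, 1), (4, 3), (7, 5), (9, 7)}; count = 7.

For each of the 121 pairs (x, y) ∈ F_11², evaluate f(x, y) mod 11. Record the zeros.
  x = 0: [0↦8, 1↦7, 2↦3, 3↦8, 4↦1, 5↦5, 6↦10, 7↦6, 8↦5, 9↦8, 10↦5]  zeros at y ∈ ∅
  x = 1: [0↦1, 1↦1, 2↦0, 3↦10, 4↦10, 5↦1, 6↦6, 7↦4, 8↦7, 9↦5, 10↦10]  zeros at y ∈ {2}
  x = 2: [0↦8, 1↦2, 2↦8, 3↦5, 4↦5, 5↦9, 6↦7, 7↦0, 8↦0, 9↦8, 10↦3]  zeros at y ∈ {7, 8}
  x = 3: [0↦8, 1↦0, 2↦6, 3↦5, 4↦9, 5↦8, 6↦3, 7↦6, 8↦7, 9↦7, 10↦7]  zeros at y ∈ {1}
  x = 4: [0↦2, 1↦7, 2↦6, 3↦0, 4↦1, 5↦10, 6↦6, 7↦1, 8↦7, 9↦3, 10↦1]  zeros at y ∈ {3}
  x = 5: [0↦2, 1↦2, 2↦9, 3↦2, 4↦4, 5↦5, 6↦6, 7↦8, 8↦1, 9↦8, 10↦8]  zeros at y ∈ ∅
  x = 6: [0↦9, 1↦8, 2↦5, 3↦1, 4↦8, 5↦5, 6↦4, 7↦6, 8↦1, 9↦1, 10↦7]  zeros at y ∈ ∅
  x = 7: [0↦2, 1↦4, 2↦6, 3↦9, 4↦3, 5↦0, 6↦1, 7↦7, 8↦8, 9↦5, 10↦10]  zeros at y ∈ {5}
  x = 8: [0↦4, 1↦2, 2↦2, 3↦5, 4↦1, 5↦2, 6↦9, 7↦1, 8↦1, 9↦10, 10↦7]  zeros at y ∈ ∅
  x = 9: [0↦5, 1↦3, 2↦5, 3↦1, 4↦3, 5↦1, 6↦7, 7↦0, 8↦3, 9↦6, 10↦10]  zeros at y ∈ {7}
  x = 10: [0↦6, 1↦8, 2↦5, 3↦9, 4↦10, 5↦9, 6↦7, 7↦5, 8↦4, 9↦5, 10↦9]  zeros at y ∈ ∅
Collecting zeros: affine points = {(1, 2), (2, 7), (2, 8), (3, 1), (4, 3), (7, 5), (9, 7)}.
Total count |C(F_11)_aff| = 7.


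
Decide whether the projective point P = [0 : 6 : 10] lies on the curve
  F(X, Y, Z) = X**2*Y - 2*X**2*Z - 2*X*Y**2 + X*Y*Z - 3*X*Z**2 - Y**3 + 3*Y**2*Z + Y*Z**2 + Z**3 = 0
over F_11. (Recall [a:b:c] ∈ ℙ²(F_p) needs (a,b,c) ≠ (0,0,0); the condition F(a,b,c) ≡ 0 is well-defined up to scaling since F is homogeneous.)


F(0,6,10) ≡ 0 (mod 11); P is on the curve.

Evaluate F(0, 6, 10) term-by-term (mod 11).
  X**2*Y ↦ 1·0·6·1 = 0
  -2*X**2*Z ↦ -2·0·1·10 = 0
  -2*X*Y**2 ↦ -2·0·36·1 = 0
  X*Y*Z ↦ 1·0·6·10 = 0
  -3*X*Z**2 ↦ -3·0·1·100 = 0
  -Y**3 ↦ -1·1·216·1 = -216
  3*Y**2*Z ↦ 3·1·36·10 = 1080
  Y*Z**2 ↦ 1·1·6·100 = 600
  Z**3 ↦ 1·1·1·1000 = 1000
Sum: F(0, 6, 10) = (0) + (0) + (0) + (0) + (0) + (-216) + (1080) + (600) + (1000) = 2464.
Reducing mod 11: 2464 ≡ 0 (mod 11).
Since F(a, b, c) ≡ 0 (mod 11), P lies on the curve.


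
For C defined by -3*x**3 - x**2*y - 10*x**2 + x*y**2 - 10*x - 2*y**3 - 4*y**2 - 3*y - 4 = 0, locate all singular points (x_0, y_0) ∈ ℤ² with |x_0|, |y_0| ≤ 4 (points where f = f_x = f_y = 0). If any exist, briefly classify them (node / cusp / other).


Singular points: {(-1, -1)}; classification: cusp.

Compute partial derivatives:
  f_x = -9*x**2 - 2*x*y - 20*x + y**2 - 10.
  f_y = -x**2 + 2*x*y - 6*y**2 - 8*y - 3.
Scan x_0 ∈ {−4, ..., 4}. For each x_0, f_y(x_0, y) is a polynomial in y; find its integer roots y ∈ {−4, ..., 4}, then test f_x and f at those candidates.
  x = -4: f_y(-4, y) = -6*y**2 - 16*y - 19; no integer root y with |y| ≤ 4.
  x = -3: f_y(-3, y) = -6*y**2 - 14*y - 12; no integer root y with |y| ≤ 4.
  x = -2: f_y(-2, y) = -6*y**2 - 12*y - 7; no integer root y with |y| ≤ 4.
  x = -1: f_y(-1, y) = -6*y**2 - 10*y - 4; vanishes at y ∈ {-1}. (-1, -1): f_x = 0, f = 0 — SINGULAR.
  x = 0: f_y(0, y) = -6*y**2 - 8*y - 3; no integer root y with |y| ≤ 4.
  x = 1: f_y(1, y) = -6*y**2 - 6*y - 4; no integer root y with |y| ≤ 4.
  x = 2: f_y(2, y) = -6*y**2 - 4*y - 7; no integer root y with |y| ≤ 4.
  x = 3: f_y(3, y) = -6*y**2 - 2*y - 12; no integer root y with |y| ≤ 4.
  x = 4: f_y(4, y) = -6*y**2 - 19; no integer root y with |y| ≤ 4.
Only singular point on the grid: (-1, -1).
Classify: substitute x = -1 + u, y = -1 + v and expand: f = -3*u**3 - u**2*v + u*v**2 - 2*v**3 + v**2.
No constant or linear terms (consistent with a singular point). Quadratic part: v**2. Cubic part: -3*u**3 - u**2*v + u*v**2 - 2*v**3.
The quadratic part v**2 is a perfect square, so there is a single (double) tangent line v = 0, i.e. y = -1. Restricting the cubic part to that line (v = 0) leaves -3*u**3 ≠ 0, so f is not divisible by v and the branch is v² ≈ 3*u**3 to lowest order — this is a cusp.
Classification: cusp.


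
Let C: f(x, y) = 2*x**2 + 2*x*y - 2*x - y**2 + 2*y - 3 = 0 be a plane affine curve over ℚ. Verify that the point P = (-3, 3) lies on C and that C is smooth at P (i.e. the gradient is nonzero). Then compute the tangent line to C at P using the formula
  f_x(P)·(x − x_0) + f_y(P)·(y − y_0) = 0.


Tangent line at P: -8*x - 10*y + 6 = 0.

Step 1: f(-3, 3) = 0, so P lies on C.
Step 2: partial derivatives
  f_x(x, y) = 4*x + 2*y - 2, f_y(x, y) = 2*x - 2*y + 2.
  f_x(P) = -8, f_y(P) = -10 (gradient nonzero, so P is smooth).
Step 3: tangent line at P: -8·(x − -3) + -10·(y − 3) = 0.
Expanding: -8*x - 10*y + 6 = 0.


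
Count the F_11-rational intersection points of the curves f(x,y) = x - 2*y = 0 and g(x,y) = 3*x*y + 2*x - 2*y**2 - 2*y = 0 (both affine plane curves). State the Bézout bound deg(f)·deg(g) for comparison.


Common zeros: {(0, 0), (10, 5)}; count = 2; Bézout bound = 2.

deg(f) = 1, deg(g) = 2, so Bézout bound = 2.
Scan x ∈ F_11. For each x, list the y ∈ F_11 with f(x, y) ≡ 0 and those with g(x, y) ≡ 0 (mod 11); the common zeros in that column are the intersection.
  x = 0: f ≡ 0 at y ∈ {0}; g ≡ 0 at y ∈ {0, 10}; common: {0}.
  x = 1: f ≡ 0 at y ∈ {6}; g ≡ 0 at y ∈ ∅; common: ∅.
  x = 2: f ≡ 0 at y ∈ {1}; g ≡ 0 at y ∈ {6, 7}; common: ∅.
  x = 3: f ≡ 0 at y ∈ {7}; g ≡ 0 at y ∈ {1, 8}; common: ∅.
  x = 4: f ≡ 0 at y ∈ {2}; g ≡ 0 at y ∈ ∅; common: ∅.
  x = 5: f ≡ 0 at y ∈ {8}; g ≡ 0 at y ∈ ∅; common: ∅.
  x = 6: f ≡ 0 at y ∈ {3}; g ≡ 0 at y ∈ {4}; common: ∅.
  x = 7: f ≡ 0 at y ∈ {9}; g ≡ 0 at y ∈ {2}; common: ∅.
  x = 8: f ≡ 0 at y ∈ {4}; g ≡ 0 at y ∈ ∅; common: ∅.
  x = 9: f ≡ 0 at y ∈ {10}; g ≡ 0 at y ∈ ∅; common: ∅.
  x = 10: f ≡ 0 at y ∈ {5}; g ≡ 0 at y ∈ {5, 9}; common: {5}.
Collecting: common zeros = {(0, 0), (10, 5)}, so the count is 2.
Comparison with the Bézout bound: 2 ≤ 2 = deg(f)·deg(g), as expected for curves with no common component (the bound is attained).


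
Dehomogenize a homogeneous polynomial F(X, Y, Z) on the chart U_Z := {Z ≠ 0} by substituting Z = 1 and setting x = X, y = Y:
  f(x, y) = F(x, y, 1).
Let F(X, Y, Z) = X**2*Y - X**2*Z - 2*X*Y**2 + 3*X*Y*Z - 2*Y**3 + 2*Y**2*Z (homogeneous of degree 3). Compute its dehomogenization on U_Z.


f(x, y) = x**2*y - x**2 - 2*x*y**2 + 3*x*y - 2*y**3 + 2*y**2

On U_Z we set Z = 1. Each monomial c·X^i·Y^j·Z^k in F becomes c·x^i·y^j·1^k = c·x^i·y^j.
Substituting Z = 1: F(X, Y, 1) = x**2*y - x**2 - 2*x*y**2 + 3*x*y - 2*y**3 + 2*y**2.
Note: deg(f) ≤ deg(F) = 3; strict inequality happens when F is divisible by Z (lost terms).


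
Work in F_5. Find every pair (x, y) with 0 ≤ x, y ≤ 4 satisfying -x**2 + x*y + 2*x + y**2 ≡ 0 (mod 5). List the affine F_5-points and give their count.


Affine F_5-points: {(0, 0), (2, 0), (2, 3), (3, 3), (3, 4)}; count = 5.

For each of the 25 pairs (x, y) ∈ F_5², evaluate f(x, y) mod 5. Record the zeros.
  x = 0: [0↦0, 1↦1, 2↦4, 3↦4, 4↦1]  zeros at y ∈ {0}
  x = 1: [0↦1, 1↦3, 2↦2, 3↦3, 4↦1]  zeros at y ∈ ∅
  x = 2: [0↦0, 1↦3, 2↦3, 3↦0, 4↦4]  zeros at y ∈ {0, 3}
  x = 3: [0↦2, 1↦1, 2↦2, 3↦0, 4↦0]  zeros at y ∈ {3, 4}
  x = 4: [0↦2, 1↦2, 2↦4, 3↦3, 4↦4]  zeros at y ∈ ∅
Collecting zeros: affine points = {(0, 0), (2, 0), (2, 3), (3, 3), (3, 4)}.
Total count |C(F_5)_aff| = 5.


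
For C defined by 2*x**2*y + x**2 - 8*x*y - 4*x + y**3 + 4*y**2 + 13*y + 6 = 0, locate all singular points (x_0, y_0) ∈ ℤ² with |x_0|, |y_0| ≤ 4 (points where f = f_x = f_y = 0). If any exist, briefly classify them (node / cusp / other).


Singular points: {(2, -1)}; classification: node.

Compute partial derivatives:
  f_x = 4*x*y + 2*x - 8*y - 4.
  f_y = 2*x**2 - 8*x + 3*y**2 + 8*y + 13.
Scan x_0 ∈ {−4, ..., 4}. For each x_0, f_y(x_0, y) is a polynomial in y; find its integer roots y ∈ {−4, ..., 4}, then test f_x and f at those candidates.
  x = -4: f_y(-4, y) = 3*y**2 + 8*y + 77; no integer root y with |y| ≤ 4.
  x = -3: f_y(-3, y) = 3*y**2 + 8*y + 55; no integer root y with |y| ≤ 4.
  x = -2: f_y(-2, y) = 3*y**2 + 8*y + 37; no integer root y with |y| ≤ 4.
  x = -1: f_y(-1, y) = 3*y**2 + 8*y + 23; no integer root y with |y| ≤ 4.
  x = 0: f_y(0, y) = 3*y**2 + 8*y + 13; no integer root y with |y| ≤ 4.
  x = 1: f_y(1, y) = 3*y**2 + 8*y + 7; no integer root y with |y| ≤ 4.
  x = 2: f_y(2, y) = 3*y**2 + 8*y + 5; vanishes at y ∈ {-1}. (2, -1): f_x = 0, f = 0 — SINGULAR.
  x = 3: f_y(3, y) = 3*y**2 + 8*y + 7; no integer root y with |y| ≤ 4.
  x = 4: f_y(4, y) = 3*y**2 + 8*y + 13; no integer root y with |y| ≤ 4.
Only singular point on the grid: (2, -1).
Classify: substitute x = 2 + u, y = -1 + v and expand: f = 2*u**2*v - u**2 + v**3 + v**2.
No constant or linear terms (consistent with a singular point). Quadratic part: -u**2 + v**2. Cubic part: 2*u**2*v + v**3.
The quadratic part v**2 - u**2 = (v − u)(v + u) splits into two distinct linear factors, so there are two distinct tangent lines y − -1 = ±(x − 2) — this is a node (ordinary double point).
Classification: node.


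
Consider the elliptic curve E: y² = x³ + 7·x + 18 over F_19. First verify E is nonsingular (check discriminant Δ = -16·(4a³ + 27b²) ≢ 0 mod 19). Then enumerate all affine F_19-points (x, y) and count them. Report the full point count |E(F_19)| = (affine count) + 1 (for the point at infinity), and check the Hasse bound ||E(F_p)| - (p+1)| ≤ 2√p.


Affine points = {(1, 8), (1, 11), (3, 3), (3, 16), (5, 8), (5, 11), (7, 7), (7, 12), (8, 4), (8, 15), (10, 9), (10, 10), (11, 1), (11, 18), (12, 5), (12, 14), (13, 8), (13, 11)}; affine count = 18; |E(F_19)| = 19.

Discriminant check: Δ ∝ 4a³ + 27b² = 4·7³ + 27·18² = 4·343 + 27·324 ≡ 12 (mod 19). Nonzero ⇒ E is nonsingular.
For each x ∈ F_19, compute rhs = x³ + 7·x + 18 mod 19, then count y ∈ F_19 with y² ≡ rhs.
  x = 0: rhs = 18, matching y values: none (0 points).
  x = 1: rhs = 7, matching y values: 8, 11 (2 points).
  x = 2: rhs = 2, matching y values: none (0 points).
  x = 3: rhs = 9, matching y values: 3, 16 (2 points).
  x = 4: rhs = 15, matching y values: none (0 points).
  x = 5: rhs = 7, matching y values: 8, 11 (2 points).
  x = 6: rhs = 10, matching y values: none (0 points).
  x = 7: rhs = 11, matching y values: 7, 12 (2 points).
  x = 8: rhs = 16, matching y values: 4, 15 (2 points).
  x = 9: rhs = 12, matching y values: none (0 points).
  x = 10: rhs = 5, matching y values: 9, 10 (2 points).
  x = 11: rhs = 1, matching y values: 1, 18 (2 points).
  x = 12: rhs = 6, matching y values: 5, 14 (2 points).
  x = 13: rhs = 7, matching y values: 8, 11 (2 points).
  x = 14: rhs = 10, matching y values: none (0 points).
  x = 15: rhs = 2, matching y values: none (0 points).
  x = 16: rhs = 8, matching y values: none (0 points).
  x = 17: rhs = 15, matching y values: none (0 points).
  x = 18: rhs = 10, matching y values: none (0 points).
Total affine count: 18.
Full point count |E(F_19)| = 18 + 1 = 19.
Hasse bound: |19 − (19+1)| = |-1| = 1 ≤ 2√19 ≈ 8.7178 ✓.


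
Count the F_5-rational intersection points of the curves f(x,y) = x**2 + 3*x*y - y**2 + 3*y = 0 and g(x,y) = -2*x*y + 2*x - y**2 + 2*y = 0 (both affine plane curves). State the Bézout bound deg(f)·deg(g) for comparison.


Common zeros: {(0, 0)}; count = 1; Bézout bound = 4.

deg(f) = 2, deg(g) = 2, so Bézout bound = 4.
Scan x ∈ F_5. For each x, list the y ∈ F_5 with f(x, y) ≡ 0 and those with g(x, y) ≡ 0 (mod 5); the common zeros in that column are the intersection.
  x = 0: f ≡ 0 at y ∈ {0, 3}; g ≡ 0 at y ∈ {0, 2}; common: {0}.
  x = 1: f ≡ 0 at y ∈ {3}; g ≡ 0 at y ∈ ∅; common: ∅.
  x = 2: f ≡ 0 at y ∈ ∅; g ≡ 0 at y ∈ {4}; common: ∅.
  x = 3: f ≡ 0 at y ∈ {1}; g ≡ 0 at y ∈ {3}; common: ∅.
  x = 4: f ≡ 0 at y ∈ {1, 4}; g ≡ 0 at y ∈ ∅; common: ∅.
Collecting: common zeros = {(0, 0)}, so the count is 1.
Comparison with the Bézout bound: 1 ≤ 4 = deg(f)·deg(g), as expected for curves with no common component (the affine F_5-count falls short of the bound because intersections may lie at infinity, over extension fields, or carry multiplicity).


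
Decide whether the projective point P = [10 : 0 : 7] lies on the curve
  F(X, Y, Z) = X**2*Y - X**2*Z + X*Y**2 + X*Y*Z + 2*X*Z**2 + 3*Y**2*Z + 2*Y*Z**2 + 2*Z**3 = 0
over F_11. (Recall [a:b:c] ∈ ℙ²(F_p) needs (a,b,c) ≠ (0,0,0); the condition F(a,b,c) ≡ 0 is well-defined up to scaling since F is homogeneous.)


F(10,0,7) ≡ 9 (mod 11); P is NOT on the curve.

Evaluate F(10, 0, 7) term-by-term (mod 11).
  X**2*Y ↦ 1·100·0·1 = 0
  -X**2*Z ↦ -1·100·1·7 = -700
  X*Y**2 ↦ 1·10·0·1 = 0
  X*Y*Z ↦ 1·10·0·7 = 0
  2*X*Z**2 ↦ 2·10·1·49 = 980
  3*Y**2*Z ↦ 3·1·0·7 = 0
  2*Y*Z**2 ↦ 2·1·0·49 = 0
  2*Z**3 ↦ 2·1·1·343 = 686
Sum: F(10, 0, 7) = (0) + (-700) + (0) + (0) + (980) + (0) + (0) + (686) = 966.
Reducing mod 11: 966 ≡ 9 (mod 11).
Since F(a, b, c) ≡ 9 ≠ 0 (mod 11), P does NOT lie on the curve.


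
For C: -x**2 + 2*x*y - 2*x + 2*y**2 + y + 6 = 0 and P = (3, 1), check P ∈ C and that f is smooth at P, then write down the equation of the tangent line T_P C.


Tangent line at P: -6*x + 11*y + 7 = 0.

Step 1: f(3, 1) = 0, so P lies on C.
Step 2: partial derivatives
  f_x(x, y) = -2*x + 2*y - 2, f_y(x, y) = 2*x + 4*y + 1.
  f_x(P) = -6, f_y(P) = 11 (gradient nonzero, so P is smooth).
Step 3: tangent line at P: -6·(x − 3) + 11·(y − 1) = 0.
Expanding: -6*x + 11*y + 7 = 0.


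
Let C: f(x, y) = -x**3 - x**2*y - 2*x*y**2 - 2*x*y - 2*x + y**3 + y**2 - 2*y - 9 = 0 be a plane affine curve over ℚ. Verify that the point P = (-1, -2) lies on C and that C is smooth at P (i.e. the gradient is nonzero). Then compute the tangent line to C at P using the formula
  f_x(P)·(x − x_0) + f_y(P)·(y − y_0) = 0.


Tangent line at P: -13*x - y - 15 = 0.

Step 1: f(-1, -2) = 0, so P lies on C.
Step 2: partial derivatives
  f_x(x, y) = -3*x**2 - 2*x*y - 2*y**2 - 2*y - 2, f_y(x, y) = -x**2 - 4*x*y - 2*x + 3*y**2 + 2*y - 2.
  f_x(P) = -13, f_y(P) = -1 (gradient nonzero, so P is smooth).
Step 3: tangent line at P: -13·(x − -1) + -1·(y − -2) = 0.
Expanding: -13*x - y - 15 = 0.


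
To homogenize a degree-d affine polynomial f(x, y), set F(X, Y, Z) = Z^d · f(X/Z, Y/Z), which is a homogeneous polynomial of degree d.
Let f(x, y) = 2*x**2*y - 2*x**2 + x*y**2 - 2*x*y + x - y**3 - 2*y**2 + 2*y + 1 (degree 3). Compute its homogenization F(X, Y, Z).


F(X, Y, Z) = 2*X**2*Y - 2*X**2*Z + X*Y**2 - 2*X*Y*Z + X*Z**2 - Y**3 - 2*Y**2*Z + 2*Y*Z**2 + Z**3

deg(f) = 3.
Substitute x = X/Z, y = Y/Z into f, then multiply by Z^3.
  monomial 2·x^2·y^1 ↦ 2·X^2·Y^1·Z^0.
  monomial -2·x^2·y^0 ↦ -2·X^2·Y^0·Z^1.
  monomial 1·x^1·y^2 ↦ 1·X^1·Y^2·Z^0.
  monomial -2·x^1·y^1 ↦ -2·X^1·Y^1·Z^1.
  monomial 1·x^1·y^0 ↦ 1·X^1·Y^0·Z^2.
  monomial -1·x^0·y^3 ↦ -1·X^0·Y^3·Z^0.
  monomial -2·x^0·y^2 ↦ -2·X^0·Y^2·Z^1.
  monomial 2·x^0·y^1 ↦ 2·X^0·Y^1·Z^2.
  monomial 1·x^0·y^0 ↦ 1·X^0·Y^0·Z^3.
Collecting: F(X, Y, Z) = 2*X**2*Y - 2*X**2*Z + X*Y**2 - 2*X*Y*Z + X*Z**2 - Y**3 - 2*Y**2*Z + 2*Y*Z**2 + Z**3.


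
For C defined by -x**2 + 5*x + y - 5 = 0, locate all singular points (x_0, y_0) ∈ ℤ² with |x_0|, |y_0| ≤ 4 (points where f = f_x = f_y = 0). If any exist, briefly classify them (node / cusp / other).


No singular points in the scanned grid; C is smooth there.

Compute partial derivatives:
  f_x = 5 - 2*x.
  f_y = 1.
f_y = 1 is a nonzero constant, so f_y never vanishes: no point (x, y) can satisfy f = f_x = f_y = 0. In particular no (x, y) ∈ {−4, ..., 4}² is singular; the curve is smooth.


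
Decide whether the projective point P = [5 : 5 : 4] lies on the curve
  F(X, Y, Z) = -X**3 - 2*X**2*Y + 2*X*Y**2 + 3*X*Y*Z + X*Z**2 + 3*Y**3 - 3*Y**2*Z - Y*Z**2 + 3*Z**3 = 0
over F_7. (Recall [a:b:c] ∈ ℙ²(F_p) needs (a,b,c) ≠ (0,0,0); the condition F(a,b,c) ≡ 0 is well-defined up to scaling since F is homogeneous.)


F(5,5,4) ≡ 1 (mod 7); P is NOT on the curve.

Evaluate F(5, 5, 4) term-by-term (mod 7).
  -X**3 ↦ -1·125·1·1 = -125
  -2*X**2*Y ↦ -2·25·5·1 = -250
  2*X*Y**2 ↦ 2·5·25·1 = 250
  3*X*Y*Z ↦ 3·5·5·4 = 300
  X*Z**2 ↦ 1·5·1·16 = 80
  3*Y**3 ↦ 3·1·125·1 = 375
  -3*Y**2*Z ↦ -3·1·25·4 = -300
  -Y*Z**2 ↦ -1·1·5·16 = -80
  3*Z**3 ↦ 3·1·1·64 = 192
Sum: F(5, 5, 4) = (-125) + (-250) + (250) + (300) + (80) + (375) + (-300) + (-80) + (192) = 442.
Reducing mod 7: 442 ≡ 1 (mod 7).
Since F(a, b, c) ≡ 1 ≠ 0 (mod 7), P does NOT lie on the curve.


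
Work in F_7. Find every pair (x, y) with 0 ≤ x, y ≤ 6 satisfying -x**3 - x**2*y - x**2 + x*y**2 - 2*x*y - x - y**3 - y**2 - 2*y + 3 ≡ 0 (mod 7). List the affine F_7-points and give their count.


Affine F_7-points: {(1, 0), (1, 3), (1, 4), (2, 1), (2, 2), (2, 5), (3, 2), (3, 5), (4, 1), (6, 1), (6, 2)}; count = 11.

For each of the 49 pairs (x, y) ∈ F_7², evaluate f(x, y) mod 7. Record the zeros.
  x = 0: [0↦3, 1↦6, 2↦1, 3↦3, 4↦6, 5↦4, 6↦5]  zeros at y ∈ ∅
  x = 1: [0↦0, 1↦1, 2↦3, 3↦0, 4↦0, 5↦4, 6↦6]  zeros at y ∈ {0, 3, 4}
  x = 2: [0↦3, 1↦0, 2↦0, 3↦4, 4↦6, 5↦0, 6↦1]  zeros at y ∈ {1, 2, 5}
  x = 3: [0↦6, 1↦4, 2↦0, 3↦2, 4↦4, 5↦0, 6↦5]  zeros at y ∈ {2, 5}
  x = 4: [0↦3, 1↦0, 2↦4, 3↦2, 4↦2, 5↦5, 6↦5]  zeros at y ∈ {1}
  x = 5: [0↦2, 1↦3, 2↦6, 3↦5, 4↦1, 5↦2, 6↦2]  zeros at y ∈ ∅
  x = 6: [0↦4, 1↦0, 2↦0, 3↦5, 4↦2, 5↦6, 6↦4]  zeros at y ∈ {1, 2}
Collecting zeros: affine points = {(1, 0), (1, 3), (1, 4), (2, 1), (2, 2), (2, 5), (3, 2), (3, 5), (4, 1), (6, 1), (6, 2)}.
Total count |C(F_7)_aff| = 11.
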